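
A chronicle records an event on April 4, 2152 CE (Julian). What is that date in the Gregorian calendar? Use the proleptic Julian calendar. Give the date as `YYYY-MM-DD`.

At this point the Julian calendar is 14 days behind the Gregorian.
4 April 2152 Julian + 14 days → 18 April 2152 Gregorian.

2152-04-18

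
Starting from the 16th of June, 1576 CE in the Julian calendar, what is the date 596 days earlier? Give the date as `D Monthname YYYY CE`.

Counting 596 days back from JDN 2296859 reaches JDN 2296263, which is 29 October 1574 CE.

29 October 1574 CE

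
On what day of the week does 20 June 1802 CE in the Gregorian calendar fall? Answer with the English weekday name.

Sunday

2379397 ≡ 6 (mod 7); counting from Monday = 0 gives Sunday.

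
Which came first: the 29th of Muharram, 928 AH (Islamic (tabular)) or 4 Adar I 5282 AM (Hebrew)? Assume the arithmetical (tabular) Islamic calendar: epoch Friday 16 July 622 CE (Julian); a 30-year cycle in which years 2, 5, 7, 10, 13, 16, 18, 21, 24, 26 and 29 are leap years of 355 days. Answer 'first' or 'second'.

first

The two dates have Julian Day Numbers 2276966 and 2277000 respectively.
Since 2276966 < 2277000, the first date comes first.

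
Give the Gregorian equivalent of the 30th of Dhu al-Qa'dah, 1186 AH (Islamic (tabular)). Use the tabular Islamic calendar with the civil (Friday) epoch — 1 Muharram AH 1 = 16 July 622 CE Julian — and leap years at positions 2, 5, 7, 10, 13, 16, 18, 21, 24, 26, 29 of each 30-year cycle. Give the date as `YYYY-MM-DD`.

Both dates share Julian Day Number 2368688; in the Gregorian calendar that is 22 February 1773 CE.

1773-02-22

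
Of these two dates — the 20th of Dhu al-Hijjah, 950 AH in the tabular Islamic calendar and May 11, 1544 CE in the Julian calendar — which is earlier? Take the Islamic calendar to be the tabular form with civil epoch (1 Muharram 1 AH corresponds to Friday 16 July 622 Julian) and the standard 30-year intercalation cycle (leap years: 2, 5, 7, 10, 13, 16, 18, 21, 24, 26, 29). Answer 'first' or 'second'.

first

Converting both to JDN: 2285078 vs 2285135; the smaller is the first.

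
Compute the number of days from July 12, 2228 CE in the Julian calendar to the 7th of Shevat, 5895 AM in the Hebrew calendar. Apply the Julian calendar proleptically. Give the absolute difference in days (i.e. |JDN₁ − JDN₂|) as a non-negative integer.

First date → JDN 2535028; second date → JDN 2500873.
The interval is |2535028 − 2500873| = 34155 days.

34155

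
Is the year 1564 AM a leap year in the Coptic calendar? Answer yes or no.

1564 mod 4 = 0; in the Coptic calendar a year is leap when year mod 4 = 3, so it is a common year.

no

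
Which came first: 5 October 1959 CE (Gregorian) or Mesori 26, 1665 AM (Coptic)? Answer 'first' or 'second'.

First date → JDN 2436847; second date → JDN 2433161.
JDN 2433161 < JDN 2436847, so the second date is earlier.

second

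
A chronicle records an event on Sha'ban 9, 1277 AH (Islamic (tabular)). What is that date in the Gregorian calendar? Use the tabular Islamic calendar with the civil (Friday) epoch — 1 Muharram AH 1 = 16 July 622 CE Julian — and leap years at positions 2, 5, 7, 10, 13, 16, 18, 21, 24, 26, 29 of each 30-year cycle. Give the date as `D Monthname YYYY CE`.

Julian Day Number of the source date = 2400827.
Converting JDN 2400827 to the Gregorian calendar gives 20 February 1861 CE.

20 February 1861 CE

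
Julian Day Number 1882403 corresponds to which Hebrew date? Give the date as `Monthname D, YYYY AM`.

Tishrei 26, 4202 AM

JDN 1882403 is 28 September 441 in the proleptic Gregorian calendar.
In the Hebrew calendar that day is Tishrei 26, 4202 AM.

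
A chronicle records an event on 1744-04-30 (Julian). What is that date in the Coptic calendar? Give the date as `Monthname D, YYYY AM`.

Both dates share Julian Day Number 2358174; in the Coptic calendar that is 5 Pashons 1460 AM.

Pashons 5, 1460 AM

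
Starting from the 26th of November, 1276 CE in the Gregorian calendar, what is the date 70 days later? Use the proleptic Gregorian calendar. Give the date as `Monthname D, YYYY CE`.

Counting 70 days forward from JDN 2187440 reaches JDN 2187510, which is February 4, 1277 CE.

February 4, 1277 CE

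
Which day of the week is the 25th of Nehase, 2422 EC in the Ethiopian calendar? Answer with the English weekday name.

This is JDN 2608845 (3 September 2430 Gregorian).
JDN 2608845 mod 7 = 1, and JDN 0 was a Monday, so this is a Tuesday.

Tuesday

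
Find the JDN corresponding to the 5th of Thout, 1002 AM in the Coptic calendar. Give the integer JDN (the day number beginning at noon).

In the proleptic Gregorian calendar the same day is 9 September 1285.
JDN 2299161 is 15 October 1582 CE (Gregorian); the target day is −108512 days from there, so JDN = 2190649.

2190649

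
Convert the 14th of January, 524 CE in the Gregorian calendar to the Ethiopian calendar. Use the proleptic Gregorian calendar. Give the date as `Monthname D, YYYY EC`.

Tir 16, 516 EC

Both dates share Julian Day Number 1912460; in the Ethiopian calendar that is 16 Tir 516 EC.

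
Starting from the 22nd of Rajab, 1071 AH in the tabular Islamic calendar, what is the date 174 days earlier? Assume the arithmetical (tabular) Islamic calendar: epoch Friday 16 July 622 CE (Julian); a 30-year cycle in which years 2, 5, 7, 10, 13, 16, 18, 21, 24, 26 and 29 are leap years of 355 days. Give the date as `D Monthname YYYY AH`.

The starting date is JDN 2327810; 2327810 − 174 = 2327636.
JDN 2327636 corresponds to 25 Muharram 1071 AH.

25 Muharram 1071 AH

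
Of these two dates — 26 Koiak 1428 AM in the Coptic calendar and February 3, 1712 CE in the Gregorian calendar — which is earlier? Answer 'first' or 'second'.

first

Converting both to JDN: 2346357 vs 2346388; the smaller is the first.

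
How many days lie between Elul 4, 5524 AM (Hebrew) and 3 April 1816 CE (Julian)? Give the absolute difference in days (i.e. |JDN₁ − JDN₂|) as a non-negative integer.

18853

First date → JDN 2365592; second date → JDN 2384445.
The interval is |2365592 − 2384445| = 18853 days.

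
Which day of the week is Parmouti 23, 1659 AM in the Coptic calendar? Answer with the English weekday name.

Equivalently 1 May 1943 Gregorian, JDN 2430846.
2430846 ≡ 5 (mod 7); counting from Monday = 0 gives Saturday.

Saturday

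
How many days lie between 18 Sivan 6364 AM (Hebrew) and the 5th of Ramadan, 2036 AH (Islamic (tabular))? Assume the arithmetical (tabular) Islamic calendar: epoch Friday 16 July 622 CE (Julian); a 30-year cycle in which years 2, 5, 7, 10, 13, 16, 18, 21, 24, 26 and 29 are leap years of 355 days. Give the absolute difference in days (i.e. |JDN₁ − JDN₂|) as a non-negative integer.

JDN of the first date = 2672310.
JDN of the second date = 2669816.
|2669816 − 2672310| = 2494.

2494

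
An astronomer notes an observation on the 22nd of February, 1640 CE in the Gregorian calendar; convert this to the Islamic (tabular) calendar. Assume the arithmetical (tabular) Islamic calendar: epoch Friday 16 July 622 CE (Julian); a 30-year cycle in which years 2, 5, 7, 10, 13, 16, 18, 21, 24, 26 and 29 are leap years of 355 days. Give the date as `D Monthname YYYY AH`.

Both dates share Julian Day Number 2320110; in the tabular Islamic calendar that is 29 Shawwal 1049 AH.

29 Shawwal 1049 AH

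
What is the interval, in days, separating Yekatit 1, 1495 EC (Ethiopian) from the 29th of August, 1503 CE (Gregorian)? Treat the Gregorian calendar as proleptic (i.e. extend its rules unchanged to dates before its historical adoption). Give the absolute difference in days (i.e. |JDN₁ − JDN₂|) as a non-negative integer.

205

JDN of the first date = 2270054.
JDN of the second date = 2270259.
|2270259 − 2270054| = 205.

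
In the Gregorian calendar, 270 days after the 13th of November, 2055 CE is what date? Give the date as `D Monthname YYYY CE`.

9 August 2056 CE

JDN of the 13th of November, 2055 CE = 2471950.
2471950 + 270 = 2472220.
JDN 2472220 in the Gregorian calendar is 9 August 2056 CE.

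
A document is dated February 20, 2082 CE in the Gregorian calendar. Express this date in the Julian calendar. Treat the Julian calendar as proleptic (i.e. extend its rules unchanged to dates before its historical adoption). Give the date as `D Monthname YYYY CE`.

7 February 2082 CE

For dates in this range the Gregorian date is 13 days ahead of the Julian.
20 February 2082 Gregorian − 13 days → 7 February 2082 Julian.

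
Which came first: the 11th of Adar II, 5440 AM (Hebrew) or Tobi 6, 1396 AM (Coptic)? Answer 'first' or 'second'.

First date → JDN 2334739; second date → JDN 2334679.
JDN 2334679 < JDN 2334739, so the second date is earlier.

second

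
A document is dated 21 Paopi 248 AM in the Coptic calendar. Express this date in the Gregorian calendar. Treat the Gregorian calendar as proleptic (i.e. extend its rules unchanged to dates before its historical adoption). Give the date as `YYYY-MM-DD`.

0531-10-21

Julian Day Number of the source date = 1915297.
Converting JDN 1915297 to the Gregorian calendar gives 21 October 531 CE.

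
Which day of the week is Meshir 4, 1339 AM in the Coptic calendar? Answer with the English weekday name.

Equivalently 8 February 1623 Gregorian, JDN 2313887.
JDN 2313887 mod 7 = 2, and JDN 0 was a Monday, so this is a Wednesday.

Wednesday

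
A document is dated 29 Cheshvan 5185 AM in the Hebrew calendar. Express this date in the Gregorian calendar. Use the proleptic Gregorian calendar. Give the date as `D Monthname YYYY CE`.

Julian Day Number of the source date = 2241470.
Converting JDN 2241470 to the Gregorian calendar gives 1 November 1424 CE.

1 November 1424 CE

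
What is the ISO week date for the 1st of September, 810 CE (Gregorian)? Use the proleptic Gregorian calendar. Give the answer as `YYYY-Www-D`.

0810-W35-3

The weekday is Wednesday (ISO weekday 3).
That Wednesday belongs to ISO week 35 of ISO year 810.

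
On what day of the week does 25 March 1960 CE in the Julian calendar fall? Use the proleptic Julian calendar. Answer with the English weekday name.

Equivalently 7 April 1960 Gregorian, JDN 2437032.
Since JDN mod 7 = 3 (0 = Monday), the day is Thursday.

Thursday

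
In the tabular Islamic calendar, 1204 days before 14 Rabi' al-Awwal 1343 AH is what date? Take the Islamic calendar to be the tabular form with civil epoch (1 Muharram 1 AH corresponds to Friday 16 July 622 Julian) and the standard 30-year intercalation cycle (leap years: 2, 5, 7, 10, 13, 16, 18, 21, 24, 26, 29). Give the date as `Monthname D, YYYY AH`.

Shawwal 20, 1339 AH

Counting 1204 days back from JDN 2424072 reaches JDN 2422868, which is Shawwal 20, 1339 AH.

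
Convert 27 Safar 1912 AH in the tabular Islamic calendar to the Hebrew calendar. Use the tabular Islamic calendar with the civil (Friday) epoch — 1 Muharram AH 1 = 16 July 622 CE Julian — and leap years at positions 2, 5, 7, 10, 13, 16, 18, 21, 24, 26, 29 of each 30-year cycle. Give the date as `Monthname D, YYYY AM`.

The source date corresponds to 17 October 2476 in the Gregorian calendar (JDN 2625691).
That day falls on 29 Tishrei 6237 AM in the Hebrew calendar.

Tishrei 29, 6237 AM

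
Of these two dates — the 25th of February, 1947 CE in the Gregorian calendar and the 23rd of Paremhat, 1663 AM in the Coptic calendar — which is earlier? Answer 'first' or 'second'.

The two dates have Julian Day Numbers 2432242 and 2432277 respectively.
Since 2432242 < 2432277, the first date comes first.

first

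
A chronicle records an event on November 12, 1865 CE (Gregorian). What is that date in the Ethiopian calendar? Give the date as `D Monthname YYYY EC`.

4 Hidar 1858 EC

Julian Day Number of the source date = 2402553.
Converting JDN 2402553 to the Ethiopian calendar gives 4 Hidar 1858 EC.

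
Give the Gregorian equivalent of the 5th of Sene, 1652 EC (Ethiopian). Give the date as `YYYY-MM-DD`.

Both dates share Julian Day Number 2327523; in the Gregorian calendar that is 9 June 1660 CE.

1660-06-09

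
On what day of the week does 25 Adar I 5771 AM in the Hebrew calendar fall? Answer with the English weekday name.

In the Gregorian calendar this is 1 March 2011 (JDN 2455622).
JDN 2455622 mod 7 = 1, and JDN 0 was a Monday, so this is a Tuesday.

Tuesday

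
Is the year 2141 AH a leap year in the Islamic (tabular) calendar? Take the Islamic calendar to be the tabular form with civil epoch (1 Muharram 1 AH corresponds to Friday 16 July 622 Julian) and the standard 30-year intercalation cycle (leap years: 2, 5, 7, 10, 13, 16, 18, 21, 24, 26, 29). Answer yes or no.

no

Year 2141 AH is year 11 of its 30-year cycle; leap positions are 2, 5, 7, 10, 13, 16, 18, 21, 24, 26, 29, so it is a common year (354 days).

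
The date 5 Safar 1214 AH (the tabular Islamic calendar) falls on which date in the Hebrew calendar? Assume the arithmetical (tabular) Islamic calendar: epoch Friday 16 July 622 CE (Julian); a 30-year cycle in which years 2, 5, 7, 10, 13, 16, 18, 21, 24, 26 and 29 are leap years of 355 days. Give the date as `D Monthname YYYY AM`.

Both dates share Julian Day Number 2378321; in the Hebrew calendar that is 6 Tammuz 5559 AM.

6 Tammuz 5559 AM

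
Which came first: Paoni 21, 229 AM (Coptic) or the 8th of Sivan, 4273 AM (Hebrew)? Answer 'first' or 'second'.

Converting both to JDN: 1908597 vs 1908579; the smaller is the second.

second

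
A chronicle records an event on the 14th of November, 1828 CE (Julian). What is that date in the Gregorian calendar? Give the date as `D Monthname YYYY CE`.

26 November 1828 CE

The Julian–Gregorian offset here is 12 days (Julian trailing).
14 November 1828 Julian + 12 days → 26 November 1828 Gregorian.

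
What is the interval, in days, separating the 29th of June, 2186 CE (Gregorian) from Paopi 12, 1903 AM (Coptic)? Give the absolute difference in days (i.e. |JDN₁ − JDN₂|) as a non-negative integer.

JDN of the first date = 2519660.
JDN of the second date = 2519776.
|2519776 − 2519660| = 116.

116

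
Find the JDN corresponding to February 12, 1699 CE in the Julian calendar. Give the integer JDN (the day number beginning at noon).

Equivalently 22 February 1699 (Gregorian).
JDN 2451545 is 1 January 2000 CE (Gregorian); the target day is −109885 days from there, so JDN = 2341660.

2341660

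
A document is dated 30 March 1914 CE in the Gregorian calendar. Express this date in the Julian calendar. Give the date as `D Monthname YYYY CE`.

17 March 1914 CE

For dates in this range the Gregorian date is 13 days ahead of the Julian.
30 March 1914 Gregorian − 13 days → 17 March 1914 Julian.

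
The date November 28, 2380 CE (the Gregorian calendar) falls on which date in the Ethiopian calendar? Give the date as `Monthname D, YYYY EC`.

Both dates share Julian Day Number 2590669; in the Ethiopian calendar that is 16 Hidar 2373 EC.

Hidar 16, 2373 EC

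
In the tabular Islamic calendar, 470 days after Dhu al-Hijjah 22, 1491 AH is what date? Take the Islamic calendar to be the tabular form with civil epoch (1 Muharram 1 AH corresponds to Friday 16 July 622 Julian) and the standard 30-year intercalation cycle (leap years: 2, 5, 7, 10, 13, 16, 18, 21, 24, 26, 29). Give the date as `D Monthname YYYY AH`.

Counting 470 days forward from JDN 2476792 reaches JDN 2477262, which is 19 Rabi' al-Thani 1493 AH.

19 Rabi' al-Thani 1493 AH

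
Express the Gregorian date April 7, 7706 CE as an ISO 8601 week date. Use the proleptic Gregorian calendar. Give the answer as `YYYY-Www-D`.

7706-W14-3

The weekday is Wednesday (ISO weekday 3).
That Wednesday belongs to ISO week 14 of ISO year 7706.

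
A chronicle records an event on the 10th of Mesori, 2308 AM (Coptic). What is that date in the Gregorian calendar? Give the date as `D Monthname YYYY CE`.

Both dates share Julian Day Number 2668001; in the Gregorian calendar that is 20 August 2592 CE.

20 August 2592 CE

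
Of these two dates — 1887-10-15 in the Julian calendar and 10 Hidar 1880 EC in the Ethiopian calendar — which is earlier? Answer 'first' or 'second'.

Converting both to JDN: 2410572 vs 2410595; the smaller is the first.

first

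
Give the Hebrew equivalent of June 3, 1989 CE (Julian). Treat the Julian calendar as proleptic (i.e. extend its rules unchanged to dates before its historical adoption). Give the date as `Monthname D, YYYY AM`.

Julian Day Number of the source date = 2447694.
Converting JDN 2447694 to the Hebrew calendar gives 13 Sivan 5749 AM.

Sivan 13, 5749 AM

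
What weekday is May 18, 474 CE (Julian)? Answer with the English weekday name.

Saturday

Equivalently 19 May 474 Gregorian, JDN 1894324.
1894324 ≡ 5 (mod 7); counting from Monday = 0 gives Saturday.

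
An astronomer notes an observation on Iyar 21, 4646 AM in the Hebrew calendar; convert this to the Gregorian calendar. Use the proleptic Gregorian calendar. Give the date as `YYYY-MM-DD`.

0886-05-03

Julian Day Number of the source date = 2044788.
Converting JDN 2044788 to the Gregorian calendar gives 3 May 886 CE.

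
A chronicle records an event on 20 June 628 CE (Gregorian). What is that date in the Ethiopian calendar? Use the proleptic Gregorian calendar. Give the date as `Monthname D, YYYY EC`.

Sene 23, 620 EC

Julian Day Number of the source date = 1950603.
Converting JDN 1950603 to the Ethiopian calendar gives 23 Sene 620 EC.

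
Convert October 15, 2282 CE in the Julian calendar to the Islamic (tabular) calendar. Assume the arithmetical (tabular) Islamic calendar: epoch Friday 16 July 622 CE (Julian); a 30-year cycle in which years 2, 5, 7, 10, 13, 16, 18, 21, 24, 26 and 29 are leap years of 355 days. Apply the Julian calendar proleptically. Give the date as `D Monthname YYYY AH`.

27 Rabi' al-Awwal 1712 AH

Both dates share Julian Day Number 2554846; in the tabular Islamic calendar that is 27 Rabi' al-Awwal 1712 AH.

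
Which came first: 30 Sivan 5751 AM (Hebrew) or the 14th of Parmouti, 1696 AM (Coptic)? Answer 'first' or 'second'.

second

The two dates have Julian Day Numbers 2448420 and 2444352 respectively.
Since 2444352 < 2448420, the second date comes first.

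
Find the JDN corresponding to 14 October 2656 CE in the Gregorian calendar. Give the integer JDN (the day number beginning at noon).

2691431

JDN 2451545 is 1 January 2000 CE (Gregorian); the target day is +239886 days from there, so JDN = 2691431.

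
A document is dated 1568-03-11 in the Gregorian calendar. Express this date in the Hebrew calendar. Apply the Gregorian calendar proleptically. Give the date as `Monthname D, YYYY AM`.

Adar II 1, 5328 AM

Both dates share Julian Day Number 2293830; in the Hebrew calendar that is 1 Adar II 5328 AM.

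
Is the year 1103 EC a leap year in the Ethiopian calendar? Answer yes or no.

1103 mod 4 = 3; in the Ethiopian calendar a year is leap when year mod 4 = 3, so it is a leap year.

yes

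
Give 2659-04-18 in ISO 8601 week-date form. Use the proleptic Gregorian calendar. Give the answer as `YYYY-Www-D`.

The weekday is Monday (ISO weekday 1).
That Monday belongs to ISO week 16 of ISO year 2659.

2659-W16-1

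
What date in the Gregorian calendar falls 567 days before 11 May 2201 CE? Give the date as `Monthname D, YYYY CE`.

October 21, 2199 CE

JDN of 11 May 2201 CE = 2525089.
2525089 − 567 = 2524522.
JDN 2524522 in the Gregorian calendar is October 21, 2199 CE.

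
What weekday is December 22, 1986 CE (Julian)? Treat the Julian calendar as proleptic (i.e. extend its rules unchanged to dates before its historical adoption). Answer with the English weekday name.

Sunday

In the Gregorian calendar this is 4 January 1987 (JDN 2446800).
JDN 2446800 mod 7 = 6, and JDN 0 was a Monday, so this is a Sunday.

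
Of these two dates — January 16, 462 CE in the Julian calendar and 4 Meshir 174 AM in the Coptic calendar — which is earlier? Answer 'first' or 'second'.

second

First date → JDN 1889819; second date → JDN 1888371.
JDN 1888371 < JDN 1889819, so the second date is earlier.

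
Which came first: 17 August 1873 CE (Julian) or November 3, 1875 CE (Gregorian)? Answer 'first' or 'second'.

The two dates have Julian Day Numbers 2405400 and 2406196 respectively.
Since 2405400 < 2406196, the first date comes first.

first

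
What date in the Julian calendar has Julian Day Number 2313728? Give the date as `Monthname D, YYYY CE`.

August 23, 1622 CE

The Gregorian equivalent of JDN 2313728 is 2 September 1622.
In the Julian calendar that day is August 23, 1622 CE.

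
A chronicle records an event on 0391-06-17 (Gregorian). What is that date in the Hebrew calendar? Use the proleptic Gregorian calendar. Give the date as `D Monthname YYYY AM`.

Both dates share Julian Day Number 1864037; in the Hebrew calendar that is 28 Sivan 4151 AM.

28 Sivan 4151 AM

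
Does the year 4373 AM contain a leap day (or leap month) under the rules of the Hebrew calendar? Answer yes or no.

yes

Hebrew year 4373 is year 3 of its 19-year Metonic cycle; leap years are at positions 3, 6, 8, 11, 14, 17, 19, so it is a leap year (13 months).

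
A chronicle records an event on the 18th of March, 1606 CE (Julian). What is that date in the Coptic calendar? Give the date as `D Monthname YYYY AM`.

Both dates share Julian Day Number 2307726; in the Coptic calendar that is 22 Paremhat 1322 AM.

22 Paremhat 1322 AM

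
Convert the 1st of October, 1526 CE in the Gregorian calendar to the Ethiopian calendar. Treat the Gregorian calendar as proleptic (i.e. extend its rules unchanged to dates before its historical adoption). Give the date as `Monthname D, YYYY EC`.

Meskerem 24, 1519 EC

Both dates share Julian Day Number 2278693; in the Ethiopian calendar that is 24 Meskerem 1519 EC.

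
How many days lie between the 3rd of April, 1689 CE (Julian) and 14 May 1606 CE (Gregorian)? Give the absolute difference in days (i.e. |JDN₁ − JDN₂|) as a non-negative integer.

First date → JDN 2338058; second date → JDN 2307773.
The interval is |2338058 − 2307773| = 30285 days.

30285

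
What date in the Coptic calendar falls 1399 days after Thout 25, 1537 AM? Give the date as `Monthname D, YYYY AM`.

Epip 28, 1540 AM

JDN of Thout 25, 1537 AM = 2386078.
2386078 + 1399 = 2387477.
JDN 2387477 in the Coptic calendar is Epip 28, 1540 AM.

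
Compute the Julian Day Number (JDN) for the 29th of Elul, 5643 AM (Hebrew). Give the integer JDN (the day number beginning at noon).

In the Gregorian calendar the same day is 1 October 1883.
JDN 2451545 is 1 January 2000 CE (Gregorian); the target day is −42460 days from there, so JDN = 2409085.

2409085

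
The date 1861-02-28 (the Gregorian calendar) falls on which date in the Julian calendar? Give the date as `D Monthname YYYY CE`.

16 February 1861 CE

At this point the Julian calendar is 12 days behind the Gregorian.
28 February 1861 Gregorian − 12 days → 16 February 1861 Julian.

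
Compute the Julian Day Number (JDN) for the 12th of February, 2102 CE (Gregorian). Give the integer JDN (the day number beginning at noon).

2488842

JDN 2451545 is 1 January 2000 CE (Gregorian); the target day is +37297 days from there, so JDN = 2488842.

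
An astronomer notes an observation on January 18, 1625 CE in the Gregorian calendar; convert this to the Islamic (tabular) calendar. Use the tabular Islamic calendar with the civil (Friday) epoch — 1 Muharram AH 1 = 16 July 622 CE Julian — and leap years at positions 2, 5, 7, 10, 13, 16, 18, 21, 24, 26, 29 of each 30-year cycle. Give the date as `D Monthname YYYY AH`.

Julian Day Number of the source date = 2314597.
Converting JDN 2314597 to the tabular Islamic calendar gives 8 Rabi' al-Thani 1034 AH.

8 Rabi' al-Thani 1034 AH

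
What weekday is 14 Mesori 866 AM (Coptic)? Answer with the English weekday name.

Monday

Equivalently 14 August 1150 Gregorian, JDN 2141314.
Since JDN mod 7 = 0 (0 = Monday), the day is Monday.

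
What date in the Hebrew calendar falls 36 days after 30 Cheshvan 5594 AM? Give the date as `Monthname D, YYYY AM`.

Tevet 6, 5594 AM

Counting 36 days forward from JDN 2390865 reaches JDN 2390901, which is Tevet 6, 5594 AM.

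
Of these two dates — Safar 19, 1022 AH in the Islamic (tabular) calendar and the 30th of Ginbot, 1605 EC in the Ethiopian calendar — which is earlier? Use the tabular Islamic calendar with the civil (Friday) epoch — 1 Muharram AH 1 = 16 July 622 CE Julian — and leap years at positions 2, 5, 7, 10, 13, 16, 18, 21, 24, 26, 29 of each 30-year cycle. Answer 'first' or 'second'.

first

Converting both to JDN: 2310296 vs 2310351; the smaller is the first.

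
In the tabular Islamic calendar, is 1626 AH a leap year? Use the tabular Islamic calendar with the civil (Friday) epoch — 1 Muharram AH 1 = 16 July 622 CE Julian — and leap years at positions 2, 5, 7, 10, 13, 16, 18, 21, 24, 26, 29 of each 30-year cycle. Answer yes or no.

Year 1626 AH is year 6 of its 30-year cycle; leap positions are 2, 5, 7, 10, 13, 16, 18, 21, 24, 26, 29, so it is a common year (354 days).

no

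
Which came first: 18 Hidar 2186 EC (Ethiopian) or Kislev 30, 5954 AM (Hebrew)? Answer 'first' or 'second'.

First date → JDN 2522369; second date → JDN 2522394.
JDN 2522369 < JDN 2522394, so the first date is earlier.

first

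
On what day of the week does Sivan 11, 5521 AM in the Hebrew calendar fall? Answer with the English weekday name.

Saturday

Equivalently 13 June 1761 Gregorian, JDN 2364416.
Since JDN mod 7 = 5 (0 = Monday), the day is Saturday.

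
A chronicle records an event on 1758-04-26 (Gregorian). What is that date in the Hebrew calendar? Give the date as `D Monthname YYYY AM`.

Both dates share Julian Day Number 2363272; in the Hebrew calendar that is 18 Nisan 5518 AM.

18 Nisan 5518 AM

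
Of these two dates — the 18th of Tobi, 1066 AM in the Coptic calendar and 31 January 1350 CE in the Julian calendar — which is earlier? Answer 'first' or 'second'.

Converting both to JDN: 2214158 vs 2214176; the smaller is the first.

first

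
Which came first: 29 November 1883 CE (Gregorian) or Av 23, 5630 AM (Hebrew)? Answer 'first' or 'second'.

second

The two dates have Julian Day Numbers 2409144 and 2404295 respectively.
Since 2404295 < 2409144, the second date comes first.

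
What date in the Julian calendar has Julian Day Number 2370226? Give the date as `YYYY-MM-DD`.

1777-04-29

The Gregorian equivalent of JDN 2370226 is 10 May 1777.
In the Julian calendar that day is 1777-04-29.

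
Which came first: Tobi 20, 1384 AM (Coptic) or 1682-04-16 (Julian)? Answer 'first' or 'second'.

first

Converting both to JDN: 2330310 vs 2335514; the smaller is the first.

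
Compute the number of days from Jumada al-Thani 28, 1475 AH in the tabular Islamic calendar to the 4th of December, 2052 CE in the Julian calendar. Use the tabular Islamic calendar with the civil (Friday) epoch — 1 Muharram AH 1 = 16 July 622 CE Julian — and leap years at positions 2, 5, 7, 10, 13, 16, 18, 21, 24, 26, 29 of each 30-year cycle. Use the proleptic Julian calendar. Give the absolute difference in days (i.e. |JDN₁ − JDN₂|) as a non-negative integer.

JDN of the first date = 2470951.
JDN of the second date = 2470889.
|2470889 − 2470951| = 62.

62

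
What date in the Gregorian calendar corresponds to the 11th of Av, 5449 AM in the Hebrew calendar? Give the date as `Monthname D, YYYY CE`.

Both dates share Julian Day Number 2338164; in the Gregorian calendar that is 28 July 1689 CE.

July 28, 1689 CE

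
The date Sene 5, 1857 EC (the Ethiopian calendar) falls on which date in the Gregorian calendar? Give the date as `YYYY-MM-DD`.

1865-06-11

Both dates share Julian Day Number 2402399; in the Gregorian calendar that is 11 June 1865 CE.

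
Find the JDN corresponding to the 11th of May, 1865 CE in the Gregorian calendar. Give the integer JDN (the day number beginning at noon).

JDN 2299161 is 15 October 1582 CE (Gregorian); the target day is +103207 days from there, so JDN = 2402368.

2402368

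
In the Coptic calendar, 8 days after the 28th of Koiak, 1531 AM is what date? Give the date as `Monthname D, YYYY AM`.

JDN of the 28th of Koiak, 1531 AM = 2383979.
2383979 + 8 = 2383987.
JDN 2383987 in the Coptic calendar is Tobi 6, 1531 AM.

Tobi 6, 1531 AM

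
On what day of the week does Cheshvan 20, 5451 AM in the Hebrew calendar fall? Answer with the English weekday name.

Equivalently 23 October 1690 Gregorian, JDN 2338616.
JDN 2338616 mod 7 = 0, and JDN 0 was a Monday, so this is a Monday.

Monday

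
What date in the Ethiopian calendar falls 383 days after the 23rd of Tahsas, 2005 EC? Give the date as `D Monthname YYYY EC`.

11 Tir 2006 EC

The starting date is JDN 2456294; 2456294 + 383 = 2456677.
JDN 2456677 corresponds to 11 Tir 2006 EC.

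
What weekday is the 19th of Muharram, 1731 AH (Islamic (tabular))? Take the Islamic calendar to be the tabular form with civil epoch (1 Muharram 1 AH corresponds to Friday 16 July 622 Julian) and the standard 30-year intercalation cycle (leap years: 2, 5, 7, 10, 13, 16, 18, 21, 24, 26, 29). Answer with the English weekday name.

Wednesday

This is JDN 2561512 (30 January 2301 Gregorian).
JDN 2561512 mod 7 = 2, and JDN 0 was a Monday, so this is a Wednesday.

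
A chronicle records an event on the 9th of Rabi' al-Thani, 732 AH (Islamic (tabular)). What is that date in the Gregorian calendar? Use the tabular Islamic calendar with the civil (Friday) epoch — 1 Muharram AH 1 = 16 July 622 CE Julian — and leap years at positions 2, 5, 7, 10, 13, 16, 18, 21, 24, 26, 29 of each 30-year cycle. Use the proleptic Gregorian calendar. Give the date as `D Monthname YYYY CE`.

Julian Day Number of the source date = 2207579.
Converting JDN 2207579 to the Gregorian calendar gives 17 January 1332 CE.

17 January 1332 CE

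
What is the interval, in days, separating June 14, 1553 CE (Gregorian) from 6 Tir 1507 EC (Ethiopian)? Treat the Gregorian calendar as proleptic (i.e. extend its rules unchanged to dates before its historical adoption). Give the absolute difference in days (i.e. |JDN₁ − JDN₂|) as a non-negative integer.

14034

First date → JDN 2288446; second date → JDN 2274412.
The interval is |2288446 − 2274412| = 14034 days.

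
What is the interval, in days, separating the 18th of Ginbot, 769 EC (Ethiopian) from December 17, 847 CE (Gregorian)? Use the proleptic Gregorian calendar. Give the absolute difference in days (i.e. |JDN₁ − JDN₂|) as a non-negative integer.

JDN of the first date = 2004990.
JDN of the second date = 2030771.
|2030771 − 2004990| = 25781.

25781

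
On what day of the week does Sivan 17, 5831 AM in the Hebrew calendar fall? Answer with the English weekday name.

Sunday

In the Gregorian calendar this is 14 June 2071 (JDN 2477642).
2477642 ≡ 6 (mod 7); counting from Monday = 0 gives Sunday.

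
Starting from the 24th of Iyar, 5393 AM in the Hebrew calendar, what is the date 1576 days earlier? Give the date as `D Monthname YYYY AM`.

14 Tevet 5389 AM

The starting date is JDN 2317625; 2317625 − 1576 = 2316049.
JDN 2316049 corresponds to 14 Tevet 5389 AM.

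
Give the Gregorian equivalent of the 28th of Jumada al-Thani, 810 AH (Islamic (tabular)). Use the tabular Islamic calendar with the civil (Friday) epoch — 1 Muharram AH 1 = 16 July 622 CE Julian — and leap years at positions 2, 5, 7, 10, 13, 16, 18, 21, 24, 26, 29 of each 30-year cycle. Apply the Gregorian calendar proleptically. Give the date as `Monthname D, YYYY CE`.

December 9, 1407 CE

Both dates share Julian Day Number 2235298; in the Gregorian calendar that is 9 December 1407 CE.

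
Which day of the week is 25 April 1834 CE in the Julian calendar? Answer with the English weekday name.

Equivalently 7 May 1834 Gregorian, JDN 2391041.
JDN 2391041 mod 7 = 2, and JDN 0 was a Monday, so this is a Wednesday.

Wednesday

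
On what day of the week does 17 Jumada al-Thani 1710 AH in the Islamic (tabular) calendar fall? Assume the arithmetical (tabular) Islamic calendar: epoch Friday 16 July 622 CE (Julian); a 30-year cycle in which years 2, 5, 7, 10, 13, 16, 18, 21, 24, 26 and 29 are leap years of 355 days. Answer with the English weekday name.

This is JDN 2554217 (8 February 2281 Gregorian).
2554217 ≡ 1 (mod 7); counting from Monday = 0 gives Tuesday.

Tuesday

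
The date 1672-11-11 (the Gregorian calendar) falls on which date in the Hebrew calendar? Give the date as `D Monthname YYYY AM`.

21 Cheshvan 5433 AM

Julian Day Number of the source date = 2332061.
Converting JDN 2332061 to the Hebrew calendar gives 21 Cheshvan 5433 AM.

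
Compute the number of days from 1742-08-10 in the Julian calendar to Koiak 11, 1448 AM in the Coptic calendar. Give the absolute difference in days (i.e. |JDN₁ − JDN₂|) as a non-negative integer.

3898

JDN of the first date = 2357545.
JDN of the second date = 2353647.
|2353647 − 2357545| = 3898.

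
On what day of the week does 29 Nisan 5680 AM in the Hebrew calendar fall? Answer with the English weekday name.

Equivalently 17 April 1920 Gregorian, JDN 2422432.
Since JDN mod 7 = 5 (0 = Monday), the day is Saturday.

Saturday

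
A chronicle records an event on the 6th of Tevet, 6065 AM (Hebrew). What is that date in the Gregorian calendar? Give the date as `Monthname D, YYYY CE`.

January 4, 2305 CE

Julian Day Number of the source date = 2562947.
Converting JDN 2562947 to the Gregorian calendar gives 4 January 2305 CE.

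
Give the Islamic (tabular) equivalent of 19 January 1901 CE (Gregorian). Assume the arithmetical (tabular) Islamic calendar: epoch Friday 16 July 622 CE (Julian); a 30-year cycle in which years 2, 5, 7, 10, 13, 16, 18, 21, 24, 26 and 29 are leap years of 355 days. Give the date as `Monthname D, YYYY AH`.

Ramadan 28, 1318 AH

Both dates share Julian Day Number 2415404; in the tabular Islamic calendar that is 28 Ramadan 1318 AH.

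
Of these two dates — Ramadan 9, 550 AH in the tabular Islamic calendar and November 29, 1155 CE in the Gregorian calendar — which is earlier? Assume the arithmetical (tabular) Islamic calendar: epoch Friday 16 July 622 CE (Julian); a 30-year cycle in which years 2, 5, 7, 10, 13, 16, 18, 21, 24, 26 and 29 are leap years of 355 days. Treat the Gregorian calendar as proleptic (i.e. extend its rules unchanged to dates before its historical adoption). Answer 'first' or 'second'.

The two dates have Julian Day Numbers 2143231 and 2143247 respectively.
Since 2143231 < 2143247, the first date comes first.

first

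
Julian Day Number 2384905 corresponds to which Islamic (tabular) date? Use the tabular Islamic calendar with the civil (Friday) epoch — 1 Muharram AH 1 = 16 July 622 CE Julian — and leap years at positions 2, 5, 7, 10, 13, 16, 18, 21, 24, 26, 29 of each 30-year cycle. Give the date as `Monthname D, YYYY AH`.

JDN 2384905 is 19 July 1817 in the Gregorian calendar.
In the tabular Islamic calendar that day is Ramadan 5, 1232 AH.

Ramadan 5, 1232 AH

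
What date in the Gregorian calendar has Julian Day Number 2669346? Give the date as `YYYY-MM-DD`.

2596-04-26

JDN 2451545 is 1 Jan 2000; 2669346 is +217801 days from there.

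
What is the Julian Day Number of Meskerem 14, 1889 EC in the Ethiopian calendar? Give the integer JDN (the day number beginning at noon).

2413826

Equivalently 23 September 1896 (Gregorian).
JDN 2451545 is 1 January 2000 CE (Gregorian); the target day is −37719 days from there, so JDN = 2413826.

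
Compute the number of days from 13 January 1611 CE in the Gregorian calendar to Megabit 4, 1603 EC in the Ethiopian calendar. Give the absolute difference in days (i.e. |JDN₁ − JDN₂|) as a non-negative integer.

56

First date → JDN 2309478; second date → JDN 2309534.
The interval is |2309478 − 2309534| = 56 days.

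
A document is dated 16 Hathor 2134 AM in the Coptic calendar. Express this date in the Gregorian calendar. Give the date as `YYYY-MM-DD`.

2417-11-28

Julian Day Number of the source date = 2604183.
Converting JDN 2604183 to the Gregorian calendar gives 28 November 2417 CE.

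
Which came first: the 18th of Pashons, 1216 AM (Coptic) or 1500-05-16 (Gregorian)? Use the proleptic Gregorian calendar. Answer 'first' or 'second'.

First date → JDN 2269066; second date → JDN 2269059.
JDN 2269059 < JDN 2269066, so the second date is earlier.

second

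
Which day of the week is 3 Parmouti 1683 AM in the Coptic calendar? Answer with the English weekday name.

This is JDN 2439592 (11 April 1967 Gregorian).
JDN 2439592 mod 7 = 1, and JDN 0 was a Monday, so this is a Tuesday.

Tuesday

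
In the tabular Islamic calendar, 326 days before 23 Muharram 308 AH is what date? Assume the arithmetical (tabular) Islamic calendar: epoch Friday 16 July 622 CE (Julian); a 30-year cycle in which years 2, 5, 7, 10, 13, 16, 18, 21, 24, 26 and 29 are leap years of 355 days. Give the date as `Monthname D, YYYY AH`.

The starting date is JDN 2057253; 2057253 − 326 = 2056927.
JDN 2056927 corresponds to Safar 22, 307 AH.

Safar 22, 307 AH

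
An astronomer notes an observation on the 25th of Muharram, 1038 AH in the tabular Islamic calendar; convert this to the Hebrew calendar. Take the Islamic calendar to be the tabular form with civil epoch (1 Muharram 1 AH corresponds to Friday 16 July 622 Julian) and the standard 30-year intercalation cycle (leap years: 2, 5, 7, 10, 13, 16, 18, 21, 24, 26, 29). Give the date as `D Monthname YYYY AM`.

26 Elul 5388 AM

Both dates share Julian Day Number 2315942; in the Hebrew calendar that is 26 Elul 5388 AM.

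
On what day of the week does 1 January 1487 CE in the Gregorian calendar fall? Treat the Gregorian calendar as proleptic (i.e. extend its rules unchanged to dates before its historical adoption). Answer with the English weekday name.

2264176 ≡ 5 (mod 7); counting from Monday = 0 gives Saturday.

Saturday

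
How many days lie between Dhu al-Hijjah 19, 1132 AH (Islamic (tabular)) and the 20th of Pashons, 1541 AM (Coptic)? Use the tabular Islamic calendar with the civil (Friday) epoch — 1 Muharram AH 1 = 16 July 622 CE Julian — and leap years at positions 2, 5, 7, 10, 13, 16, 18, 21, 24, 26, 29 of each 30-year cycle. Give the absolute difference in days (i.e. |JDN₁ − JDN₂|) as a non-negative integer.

38202

First date → JDN 2349572; second date → JDN 2387774.
The interval is |2349572 − 2387774| = 38202 days.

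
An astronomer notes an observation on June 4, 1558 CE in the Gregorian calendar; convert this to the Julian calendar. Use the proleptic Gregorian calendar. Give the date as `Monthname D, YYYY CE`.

At this point the Julian calendar is 10 days behind the Gregorian.
4 June 1558 Gregorian − 10 days → 25 May 1558 Julian.

May 25, 1558 CE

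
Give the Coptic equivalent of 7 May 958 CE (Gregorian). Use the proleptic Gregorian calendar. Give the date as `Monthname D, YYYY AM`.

Pashons 7, 674 AM

Julian Day Number of the source date = 2071089.
Converting JDN 2071089 to the Coptic calendar gives 7 Pashons 674 AM.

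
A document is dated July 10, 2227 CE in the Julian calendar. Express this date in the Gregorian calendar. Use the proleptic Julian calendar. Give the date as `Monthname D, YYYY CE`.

At this point the Julian calendar is 15 days behind the Gregorian.
10 July 2227 Julian + 15 days → 25 July 2227 Gregorian.

July 25, 2227 CE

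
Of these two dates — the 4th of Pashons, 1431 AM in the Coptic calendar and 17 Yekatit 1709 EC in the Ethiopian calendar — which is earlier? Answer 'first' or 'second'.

first

Converting both to JDN: 2347580 vs 2348234; the smaller is the first.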